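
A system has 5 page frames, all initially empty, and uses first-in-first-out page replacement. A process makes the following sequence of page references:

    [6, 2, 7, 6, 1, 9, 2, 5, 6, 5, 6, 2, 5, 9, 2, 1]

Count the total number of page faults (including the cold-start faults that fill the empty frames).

6 → miss, frames {6}
2 → miss, frames {6,2}
7 → miss, frames {6,2,7}
6 → hit
1 → miss, frames {6,2,7,1}
9 → miss, frames {6,2,7,1,9}
2 → hit
5 → miss, evict 6, frames {2,7,1,9,5}
6 → miss, evict 2, frames {7,1,9,5,6}
5 → hit
6 → hit
2 → miss, evict 7, frames {1,9,5,6,2}
5 → hit
9 → hit
2 → hit
1 → hit
Page faults: 8.

8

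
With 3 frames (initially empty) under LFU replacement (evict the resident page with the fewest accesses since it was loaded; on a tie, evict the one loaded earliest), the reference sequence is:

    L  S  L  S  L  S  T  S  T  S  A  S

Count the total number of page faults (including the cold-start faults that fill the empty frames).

4

L -> miss, frames (L)
S -> miss, frames (L S)
L -> hit
S -> hit
L -> hit
S -> hit
T -> miss, frames (L S T)
S -> hit
T -> hit
S -> hit
A -> miss, evict T, frames (L S A)
S -> hit
Page faults: 4.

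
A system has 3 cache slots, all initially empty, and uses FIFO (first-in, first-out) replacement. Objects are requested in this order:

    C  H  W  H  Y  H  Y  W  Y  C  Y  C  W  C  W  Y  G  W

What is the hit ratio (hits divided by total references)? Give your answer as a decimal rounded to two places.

0.61

C -> miss, frames (C)
H -> miss, frames (C H)
W -> miss, frames (C H W)
H -> hit
Y -> miss, evict C, frames (H W Y)
H -> hit
Y -> hit
W -> hit
Y -> hit
C -> miss, evict H, frames (W Y C)
Y -> hit
C -> hit
W -> hit
C -> hit
W -> hit
Y -> hit
G -> miss, evict W, frames (Y C G)
W -> miss, evict Y, frames (C G W)
Hits: 11 of 18 references → 11/18 = 0.6111.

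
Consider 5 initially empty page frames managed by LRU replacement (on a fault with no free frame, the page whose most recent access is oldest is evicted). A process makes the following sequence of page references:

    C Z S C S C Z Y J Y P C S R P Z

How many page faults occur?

9

C: fault, frames (C)
Z: fault, frames (C Z)
S: fault, frames (C Z S)
C: hit
S: hit
C: hit
Z: hit
Y: fault, frames (S C Z Y)
J: fault, frames (S C Z Y J)
Y: hit
P: fault, evict S, frames (C Z J Y P)
C: hit
S: fault, evict Z, frames (J Y P C S)
R: fault, evict J, frames (Y P C S R)
P: hit
Z: fault, evict Y, frames (C S R P Z)
Page faults: 9.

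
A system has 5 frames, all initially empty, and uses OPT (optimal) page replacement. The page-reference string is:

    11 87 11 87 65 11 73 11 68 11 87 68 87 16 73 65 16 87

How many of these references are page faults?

6

11: fault, frames [11]
87: fault, frames [11, 87]
11: hit
87: hit
65: fault, frames [11, 87, 65]
11: hit
73: fault, frames [11, 87, 65, 73]
11: hit
68: fault, frames [11, 87, 65, 73, 68]
11: hit
87: hit
68: hit
87: hit
16: fault, evict 68, frames [11, 87, 65, 73, 16]
73: hit
65: hit
16: hit
87: hit
Page faults: 6.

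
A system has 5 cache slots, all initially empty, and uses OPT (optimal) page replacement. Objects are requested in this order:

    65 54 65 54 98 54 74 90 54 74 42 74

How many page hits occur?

65 -> fault, frames {65}
54 -> fault, frames {65,54}
65 -> hit
54 -> hit
98 -> fault, frames {65,54,98}
54 -> hit
74 -> fault, frames {65,54,98,74}
90 -> fault, frames {65,54,98,74,90}
54 -> hit
74 -> hit
42 -> fault, evict 90, frames {65,54,98,74,42}
74 -> hit
Hits: 6.

6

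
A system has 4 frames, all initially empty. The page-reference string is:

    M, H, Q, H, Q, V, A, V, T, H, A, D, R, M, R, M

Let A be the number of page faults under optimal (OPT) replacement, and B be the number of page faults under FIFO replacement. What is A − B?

Under OPT: F F F . . F F . F . . F F . . . → 8 faults.
Under FIFO: F F F . . F F . F F . F F F . . → 10 faults.
A − B = 8 − 10 = -2.

-2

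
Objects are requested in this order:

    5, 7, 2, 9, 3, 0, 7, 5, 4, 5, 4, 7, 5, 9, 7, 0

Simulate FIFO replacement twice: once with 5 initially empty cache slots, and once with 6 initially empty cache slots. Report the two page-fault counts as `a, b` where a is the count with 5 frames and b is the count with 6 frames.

10, 9

5 frames: F F F F F F . F F . . F . F . . → 10 faults.
6 frames: F F F F F F . . F F . F . . . . → 9 faults.
9 < 10: adding a frame reduced faults, as is typical.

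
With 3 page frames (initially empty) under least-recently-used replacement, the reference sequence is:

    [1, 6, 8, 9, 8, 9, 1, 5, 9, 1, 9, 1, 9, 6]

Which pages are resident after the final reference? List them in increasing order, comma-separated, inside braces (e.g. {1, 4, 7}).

{1, 6, 9}

1: miss, frames {1}
6: miss, frames {1,6}
8: miss, frames {1,6,8}
9: miss, evict 1, frames {6,8,9}
8: hit
9: hit
1: miss, evict 6, frames {8,9,1}
5: miss, evict 8, frames {9,1,5}
9: hit
1: hit
9: hit
1: hit
9: hit
6: miss, evict 5, frames {1,9,6}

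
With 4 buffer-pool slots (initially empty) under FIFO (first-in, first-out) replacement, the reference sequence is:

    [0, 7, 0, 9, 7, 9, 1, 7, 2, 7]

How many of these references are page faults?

5

0: fault, frames (0)
7: fault, frames (0 7)
0: hit
9: fault, frames (0 7 9)
7: hit
9: hit
1: fault, frames (0 7 9 1)
7: hit
2: fault, evict 0, frames (7 9 1 2)
7: hit
Page faults: 5.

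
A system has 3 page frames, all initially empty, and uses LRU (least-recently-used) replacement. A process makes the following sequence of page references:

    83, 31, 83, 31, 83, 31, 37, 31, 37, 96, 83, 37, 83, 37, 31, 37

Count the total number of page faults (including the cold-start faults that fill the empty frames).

83 -> miss, frames {83}
31 -> miss, frames {83,31}
83 -> hit
31 -> hit
83 -> hit
31 -> hit
37 -> miss, frames {83,31,37}
31 -> hit
37 -> hit
96 -> miss, evict 83, frames {31,37,96}
83 -> miss, evict 31, frames {37,96,83}
37 -> hit
83 -> hit
37 -> hit
31 -> miss, evict 96, frames {83,37,31}
37 -> hit
Page faults: 6.

6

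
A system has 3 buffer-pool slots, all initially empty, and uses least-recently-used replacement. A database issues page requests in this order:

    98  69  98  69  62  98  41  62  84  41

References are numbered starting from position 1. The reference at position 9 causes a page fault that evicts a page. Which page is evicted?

98

pos 1: 98: miss, frames [98]
pos 2: 69: miss, frames [98, 69]
pos 3: 98: hit
pos 4: 69: hit
pos 5: 62: miss, frames [98, 69, 62]
pos 6: 98: hit
pos 7: 41: miss, evict 69, frames [62, 98, 41]
pos 8: 62: hit
pos 9: 84: miss, evict 98, frames [41, 62, 84]
At position 9, page 98 is evicted.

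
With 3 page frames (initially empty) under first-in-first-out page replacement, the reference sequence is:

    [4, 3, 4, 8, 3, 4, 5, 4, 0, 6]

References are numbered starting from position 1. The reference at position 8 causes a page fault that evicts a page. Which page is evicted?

3

pos 1: 4 -> miss, frames (4)
pos 2: 3 -> miss, frames (4 3)
pos 3: 4 -> hit
pos 4: 8 -> miss, frames (4 3 8)
pos 5: 3 -> hit
pos 6: 4 -> hit
pos 7: 5 -> miss, evict 4, frames (3 8 5)
pos 8: 4 -> miss, evict 3, frames (8 5 4)
At position 8, page 3 is evicted.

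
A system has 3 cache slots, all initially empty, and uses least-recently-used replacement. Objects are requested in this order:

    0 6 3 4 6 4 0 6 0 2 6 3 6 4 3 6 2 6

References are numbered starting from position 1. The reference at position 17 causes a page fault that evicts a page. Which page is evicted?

4

pos 1: 0: miss, frames {0}
pos 2: 6: miss, frames {0,6}
pos 3: 3: miss, frames {0,6,3}
pos 4: 4: miss, evict 0, frames {6,3,4}
pos 5: 6: hit
pos 6: 4: hit
pos 7: 0: miss, evict 3, frames {6,4,0}
pos 8: 6: hit
pos 9: 0: hit
pos 10: 2: miss, evict 4, frames {6,0,2}
pos 11: 6: hit
pos 12: 3: miss, evict 0, frames {2,6,3}
pos 13: 6: hit
pos 14: 4: miss, evict 2, frames {3,6,4}
pos 15: 3: hit
pos 16: 6: hit
pos 17: 2: miss, evict 4, frames {3,6,2}
At position 17, page 4 is evicted.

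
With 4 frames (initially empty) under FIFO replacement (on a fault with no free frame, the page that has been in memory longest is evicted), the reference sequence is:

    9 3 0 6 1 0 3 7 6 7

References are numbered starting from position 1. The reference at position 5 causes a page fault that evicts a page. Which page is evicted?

pos 1: 9 -> miss, frames {9}
pos 2: 3 -> miss, frames {9,3}
pos 3: 0 -> miss, frames {9,3,0}
pos 4: 6 -> miss, frames {9,3,0,6}
pos 5: 1 -> miss, evict 9, frames {3,0,6,1}
At position 5, page 9 is evicted.

9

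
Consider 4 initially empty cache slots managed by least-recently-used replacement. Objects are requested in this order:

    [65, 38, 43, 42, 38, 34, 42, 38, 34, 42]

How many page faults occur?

5

65 → fault, frames {65}
38 → fault, frames {65,38}
43 → fault, frames {65,38,43}
42 → fault, frames {65,38,43,42}
38 → hit
34 → fault, evict 65, frames {43,42,38,34}
42 → hit
38 → hit
34 → hit
42 → hit
Page faults: 5.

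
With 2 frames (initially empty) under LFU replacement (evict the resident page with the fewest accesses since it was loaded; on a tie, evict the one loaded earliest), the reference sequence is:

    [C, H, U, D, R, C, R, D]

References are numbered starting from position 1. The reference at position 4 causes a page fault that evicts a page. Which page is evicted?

H

pos 1: C: fault, frames {C}
pos 2: H: fault, frames {C,H}
pos 3: U: fault, evict C, frames {H,U}
pos 4: D: fault, evict H, frames {U,D}
At position 4, page H is evicted.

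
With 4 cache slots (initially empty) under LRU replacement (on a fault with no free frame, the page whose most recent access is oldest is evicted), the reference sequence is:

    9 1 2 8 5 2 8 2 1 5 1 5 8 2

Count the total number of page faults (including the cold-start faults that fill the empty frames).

5

9: fault, frames (9)
1: fault, frames (9 1)
2: fault, frames (9 1 2)
8: fault, frames (9 1 2 8)
5: fault, evict 9, frames (1 2 8 5)
2: hit
8: hit
2: hit
1: hit
5: hit
1: hit
5: hit
8: hit
2: hit
Page faults: 5.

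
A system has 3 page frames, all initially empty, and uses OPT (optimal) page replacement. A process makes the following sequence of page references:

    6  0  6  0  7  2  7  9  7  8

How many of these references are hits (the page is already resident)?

4

6 → miss, frames [6]
0 → miss, frames [6, 0]
6 → hit
0 → hit
7 → miss, frames [6, 0, 7]
2 → miss, evict 0, frames [6, 7, 2]
7 → hit
9 → miss, evict 2, frames [6, 7, 9]
7 → hit
8 → miss, evict 9, frames [6, 7, 8]
Hits: 4.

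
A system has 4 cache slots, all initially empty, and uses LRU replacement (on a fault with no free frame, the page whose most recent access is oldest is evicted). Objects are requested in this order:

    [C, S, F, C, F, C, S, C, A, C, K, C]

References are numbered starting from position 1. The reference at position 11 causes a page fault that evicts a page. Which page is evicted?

pos 1: C: fault, frames (C)
pos 2: S: fault, frames (C S)
pos 3: F: fault, frames (C S F)
pos 4: C: hit
pos 5: F: hit
pos 6: C: hit
pos 7: S: hit
pos 8: C: hit
pos 9: A: fault, frames (F S C A)
pos 10: C: hit
pos 11: K: fault, evict F, frames (S A C K)
At position 11, page F is evicted.

F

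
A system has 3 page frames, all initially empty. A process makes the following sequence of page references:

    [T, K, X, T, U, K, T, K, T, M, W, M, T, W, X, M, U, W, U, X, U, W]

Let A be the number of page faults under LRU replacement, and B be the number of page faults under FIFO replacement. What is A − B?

-2

Under LRU: F F F . F F . . . F F . . . F F F F . F . . → 12 faults.
Under FIFO: F F F . F . F F . F F . F . F F F F . F . . → 14 faults.
A − B = 12 − 14 = -2.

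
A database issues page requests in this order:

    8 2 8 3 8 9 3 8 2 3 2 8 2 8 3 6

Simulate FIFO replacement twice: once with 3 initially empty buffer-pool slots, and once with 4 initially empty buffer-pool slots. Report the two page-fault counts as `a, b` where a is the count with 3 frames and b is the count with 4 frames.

8, 5

3 frames: F F . F . F . F F F . . . . . F → 8 faults.
4 frames: F F . F . F . . . . . . . . . F → 5 faults.
5 < 8: adding a frame reduced faults, as is typical.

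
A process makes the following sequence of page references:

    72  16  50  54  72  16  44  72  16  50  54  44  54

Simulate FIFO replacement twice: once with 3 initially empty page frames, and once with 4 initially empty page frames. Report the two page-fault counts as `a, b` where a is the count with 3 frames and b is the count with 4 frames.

9, 10

3 frames: F F F F F F F . . F F . . → 9 faults.
4 frames: F F F F . . F F F F F F . → 10 faults.
10 > 9: adding a frame increased faults — Belady's anomaly.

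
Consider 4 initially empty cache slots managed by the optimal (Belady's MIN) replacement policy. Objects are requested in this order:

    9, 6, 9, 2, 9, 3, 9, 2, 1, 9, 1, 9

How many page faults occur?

5

9 -> miss, frames (9)
6 -> miss, frames (9 6)
9 -> hit
2 -> miss, frames (9 6 2)
9 -> hit
3 -> miss, frames (9 6 2 3)
9 -> hit
2 -> hit
1 -> miss, evict 3, frames (9 6 2 1)
9 -> hit
1 -> hit
9 -> hit
Page faults: 5.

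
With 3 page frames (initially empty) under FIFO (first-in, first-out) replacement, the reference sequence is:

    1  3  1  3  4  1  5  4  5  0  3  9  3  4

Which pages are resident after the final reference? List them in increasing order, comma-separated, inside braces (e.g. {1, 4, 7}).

1 -> miss, frames {1}
3 -> miss, frames {1,3}
1 -> hit
3 -> hit
4 -> miss, frames {1,3,4}
1 -> hit
5 -> miss, evict 1, frames {3,4,5}
4 -> hit
5 -> hit
0 -> miss, evict 3, frames {4,5,0}
3 -> miss, evict 4, frames {5,0,3}
9 -> miss, evict 5, frames {0,3,9}
3 -> hit
4 -> miss, evict 0, frames {3,9,4}

{3, 4, 9}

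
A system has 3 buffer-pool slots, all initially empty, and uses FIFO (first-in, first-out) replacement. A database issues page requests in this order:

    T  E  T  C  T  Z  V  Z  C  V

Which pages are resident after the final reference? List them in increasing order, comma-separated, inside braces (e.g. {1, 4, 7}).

{C, V, Z}

T: fault, frames {T}
E: fault, frames {T,E}
T: hit
C: fault, frames {T,E,C}
T: hit
Z: fault, evict T, frames {E,C,Z}
V: fault, evict E, frames {C,Z,V}
Z: hit
C: hit
V: hit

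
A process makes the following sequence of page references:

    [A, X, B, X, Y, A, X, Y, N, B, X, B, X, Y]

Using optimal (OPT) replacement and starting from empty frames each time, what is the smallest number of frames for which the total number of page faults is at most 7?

f=1: 14 faults
f=2: 9 faults
f=3: 6 faults
f=4: 5 faults
f=5: 5 faults
Smallest f with faults ≤ 7 is 3.

3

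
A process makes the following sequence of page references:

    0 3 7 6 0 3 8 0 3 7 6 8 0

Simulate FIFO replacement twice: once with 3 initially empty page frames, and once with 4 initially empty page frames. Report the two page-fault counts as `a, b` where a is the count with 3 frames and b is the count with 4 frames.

3 frames: F F F F F F F . . F F . F → 10 faults.
4 frames: F F F F . . F F F F F F F → 11 faults.
11 > 10: adding a frame increased faults — Belady's anomaly.

10, 11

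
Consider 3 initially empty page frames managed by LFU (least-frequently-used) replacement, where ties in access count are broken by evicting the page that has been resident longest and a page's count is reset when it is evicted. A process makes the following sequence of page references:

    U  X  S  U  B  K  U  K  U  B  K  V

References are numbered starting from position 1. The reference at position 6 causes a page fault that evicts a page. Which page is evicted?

S

pos 1: U -> miss, frames (U)
pos 2: X -> miss, frames (U X)
pos 3: S -> miss, frames (U X S)
pos 4: U -> hit
pos 5: B -> miss, evict X, frames (U S B)
pos 6: K -> miss, evict S, frames (U B K)
At position 6, page S is evicted.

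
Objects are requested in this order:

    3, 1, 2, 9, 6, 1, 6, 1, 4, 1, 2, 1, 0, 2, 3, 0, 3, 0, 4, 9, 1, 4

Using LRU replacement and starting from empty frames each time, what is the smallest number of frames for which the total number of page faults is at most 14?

f=1: 22 faults
f=2: 16 faults
f=3: 13 faults
f=4: 12 faults
f=5: 10 faults
f=6: 9 faults
f=7: 7 faults
Smallest f with faults ≤ 14 is 3.

3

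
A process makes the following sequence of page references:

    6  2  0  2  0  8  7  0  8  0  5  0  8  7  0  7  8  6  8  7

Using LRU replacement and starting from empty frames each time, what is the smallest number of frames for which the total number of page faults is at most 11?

3

f=1: 20 faults
f=2: 14 faults
f=3: 8 faults
f=4: 7 faults
f=5: 7 faults
f=6: 6 faults
Smallest f with faults ≤ 11 is 3.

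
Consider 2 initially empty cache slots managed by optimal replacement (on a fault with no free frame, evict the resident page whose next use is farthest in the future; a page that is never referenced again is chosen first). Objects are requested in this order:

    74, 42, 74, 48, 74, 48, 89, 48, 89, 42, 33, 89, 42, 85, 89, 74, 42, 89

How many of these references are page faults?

10

74 -> miss, frames (74)
42 -> miss, frames (74 42)
74 -> hit
48 -> miss, evict 42, frames (74 48)
74 -> hit
48 -> hit
89 -> miss, evict 74, frames (48 89)
48 -> hit
89 -> hit
42 -> miss, evict 48, frames (89 42)
33 -> miss, evict 42, frames (89 33)
89 -> hit
42 -> miss, evict 33, frames (89 42)
85 -> miss, evict 42, frames (89 85)
89 -> hit
74 -> miss, evict 85, frames (89 74)
42 -> miss, evict 74, frames (89 42)
89 -> hit
Page faults: 10.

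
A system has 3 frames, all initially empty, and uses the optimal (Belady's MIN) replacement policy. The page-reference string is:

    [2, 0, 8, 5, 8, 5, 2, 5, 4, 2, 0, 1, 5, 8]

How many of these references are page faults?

8

2 -> fault, frames (2)
0 -> fault, frames (2 0)
8 -> fault, frames (2 0 8)
5 -> fault, evict 0, frames (2 8 5)
8 -> hit
5 -> hit
2 -> hit
5 -> hit
4 -> fault, evict 8, frames (2 5 4)
2 -> hit
0 -> fault, evict 4, frames (2 5 0)
1 -> fault, evict 0, frames (2 5 1)
5 -> hit
8 -> fault, evict 1, frames (2 5 8)
Page faults: 8.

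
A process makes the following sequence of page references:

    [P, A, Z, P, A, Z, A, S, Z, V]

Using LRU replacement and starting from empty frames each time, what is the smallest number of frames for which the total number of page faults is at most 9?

2

f=1: 10 faults
f=2: 9 faults
f=3: 5 faults
f=4: 5 faults
f=5: 5 faults
Smallest f with faults ≤ 9 is 2.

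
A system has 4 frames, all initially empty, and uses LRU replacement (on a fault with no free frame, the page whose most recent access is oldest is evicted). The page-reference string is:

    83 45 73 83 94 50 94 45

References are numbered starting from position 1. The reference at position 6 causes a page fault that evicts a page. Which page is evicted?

45

pos 1: 83: fault, frames (83)
pos 2: 45: fault, frames (83 45)
pos 3: 73: fault, frames (83 45 73)
pos 4: 83: hit
pos 5: 94: fault, frames (45 73 83 94)
pos 6: 50: fault, evict 45, frames (73 83 94 50)
At position 6, page 45 is evicted.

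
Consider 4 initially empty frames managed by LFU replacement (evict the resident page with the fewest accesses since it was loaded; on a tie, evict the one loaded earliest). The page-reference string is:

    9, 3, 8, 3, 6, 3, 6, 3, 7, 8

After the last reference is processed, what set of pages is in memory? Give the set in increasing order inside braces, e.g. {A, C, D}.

9 -> fault, frames [9]
3 -> fault, frames [9, 3]
8 -> fault, frames [9, 3, 8]
3 -> hit
6 -> fault, frames [9, 3, 8, 6]
3 -> hit
6 -> hit
3 -> hit
7 -> fault, evict 9, frames [3, 8, 6, 7]
8 -> hit

{3, 6, 7, 8}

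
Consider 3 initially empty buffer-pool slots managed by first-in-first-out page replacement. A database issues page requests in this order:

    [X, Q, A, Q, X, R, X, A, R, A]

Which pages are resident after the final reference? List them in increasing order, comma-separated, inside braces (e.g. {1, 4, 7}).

{A, R, X}

X -> fault, frames {X}
Q -> fault, frames {X,Q}
A -> fault, frames {X,Q,A}
Q -> hit
X -> hit
R -> fault, evict X, frames {Q,A,R}
X -> fault, evict Q, frames {A,R,X}
A -> hit
R -> hit
A -> hit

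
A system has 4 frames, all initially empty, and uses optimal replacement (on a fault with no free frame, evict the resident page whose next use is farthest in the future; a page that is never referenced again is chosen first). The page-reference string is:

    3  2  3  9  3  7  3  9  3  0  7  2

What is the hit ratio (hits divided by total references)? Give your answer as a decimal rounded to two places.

3 -> fault, frames (3)
2 -> fault, frames (3 2)
3 -> hit
9 -> fault, frames (3 2 9)
3 -> hit
7 -> fault, frames (3 2 9 7)
3 -> hit
9 -> hit
3 -> hit
0 -> fault, evict 9, frames (3 2 7 0)
7 -> hit
2 -> hit
Hits: 7 of 12 references → 7/12 = 0.5833.

0.58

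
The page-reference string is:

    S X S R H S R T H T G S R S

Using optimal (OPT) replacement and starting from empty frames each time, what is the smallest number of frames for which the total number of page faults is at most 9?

2

f=1: 14 faults
f=2: 9 faults
f=3: 7 faults
f=4: 6 faults
f=5: 6 faults
f=6: 6 faults
Smallest f with faults ≤ 9 is 2.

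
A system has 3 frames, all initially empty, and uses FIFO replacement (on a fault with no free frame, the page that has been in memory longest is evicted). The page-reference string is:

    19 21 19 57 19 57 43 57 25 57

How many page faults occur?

5

19 -> miss, frames (19)
21 -> miss, frames (19 21)
19 -> hit
57 -> miss, frames (19 21 57)
19 -> hit
57 -> hit
43 -> miss, evict 19, frames (21 57 43)
57 -> hit
25 -> miss, evict 21, frames (57 43 25)
57 -> hit
Page faults: 5.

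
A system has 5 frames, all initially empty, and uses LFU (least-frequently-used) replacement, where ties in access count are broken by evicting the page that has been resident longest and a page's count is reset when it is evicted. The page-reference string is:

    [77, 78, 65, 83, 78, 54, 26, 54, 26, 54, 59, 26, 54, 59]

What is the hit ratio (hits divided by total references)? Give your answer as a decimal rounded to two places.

77 -> fault, frames {77}
78 -> fault, frames {77,78}
65 -> fault, frames {77,78,65}
83 -> fault, frames {77,78,65,83}
78 -> hit
54 -> fault, frames {77,78,65,83,54}
26 -> fault, evict 77, frames {78,65,83,54,26}
54 -> hit
26 -> hit
54 -> hit
59 -> fault, evict 65, frames {78,83,54,26,59}
26 -> hit
54 -> hit
59 -> hit
Hits: 7 of 14 references → 7/14 = 0.5000.

0.50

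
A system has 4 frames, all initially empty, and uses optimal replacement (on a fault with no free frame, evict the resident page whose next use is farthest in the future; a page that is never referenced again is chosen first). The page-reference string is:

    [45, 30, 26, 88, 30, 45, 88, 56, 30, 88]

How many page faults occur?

5

45 -> fault, frames (45)
30 -> fault, frames (45 30)
26 -> fault, frames (45 30 26)
88 -> fault, frames (45 30 26 88)
30 -> hit
45 -> hit
88 -> hit
56 -> fault, evict 26, frames (45 30 88 56)
30 -> hit
88 -> hit
Page faults: 5.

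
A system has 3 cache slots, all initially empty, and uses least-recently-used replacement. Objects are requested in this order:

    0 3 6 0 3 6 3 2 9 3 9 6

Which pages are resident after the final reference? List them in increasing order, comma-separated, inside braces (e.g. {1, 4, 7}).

0: miss, frames [0]
3: miss, frames [0, 3]
6: miss, frames [0, 3, 6]
0: hit
3: hit
6: hit
3: hit
2: miss, evict 0, frames [6, 3, 2]
9: miss, evict 6, frames [3, 2, 9]
3: hit
9: hit
6: miss, evict 2, frames [3, 9, 6]

{3, 6, 9}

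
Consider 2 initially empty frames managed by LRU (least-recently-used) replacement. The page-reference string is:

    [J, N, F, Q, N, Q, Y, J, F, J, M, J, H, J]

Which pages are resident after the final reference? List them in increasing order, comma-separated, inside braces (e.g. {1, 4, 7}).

{H, J}

J → fault, frames {J}
N → fault, frames {J,N}
F → fault, evict J, frames {N,F}
Q → fault, evict N, frames {F,Q}
N → fault, evict F, frames {Q,N}
Q → hit
Y → fault, evict N, frames {Q,Y}
J → fault, evict Q, frames {Y,J}
F → fault, evict Y, frames {J,F}
J → hit
M → fault, evict F, frames {J,M}
J → hit
H → fault, evict M, frames {J,H}
J → hit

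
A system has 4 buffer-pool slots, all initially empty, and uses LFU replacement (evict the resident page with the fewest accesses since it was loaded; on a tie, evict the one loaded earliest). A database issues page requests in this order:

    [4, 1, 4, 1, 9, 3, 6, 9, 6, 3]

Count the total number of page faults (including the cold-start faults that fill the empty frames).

4 → miss, frames (4)
1 → miss, frames (4 1)
4 → hit
1 → hit
9 → miss, frames (4 1 9)
3 → miss, frames (4 1 9 3)
6 → miss, evict 9, frames (4 1 3 6)
9 → miss, evict 3, frames (4 1 6 9)
6 → hit
3 → miss, evict 9, frames (4 1 6 3)
Page faults: 7.

7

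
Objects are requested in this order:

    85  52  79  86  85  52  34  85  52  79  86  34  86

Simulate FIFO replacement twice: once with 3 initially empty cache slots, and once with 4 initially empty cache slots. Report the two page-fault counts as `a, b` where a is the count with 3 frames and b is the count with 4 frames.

3 frames: F F F F F F F . . F F . . → 9 faults.
4 frames: F F F F . . F F F F F F . → 10 faults.
10 > 9: adding a frame increased faults — Belady's anomaly.

9, 10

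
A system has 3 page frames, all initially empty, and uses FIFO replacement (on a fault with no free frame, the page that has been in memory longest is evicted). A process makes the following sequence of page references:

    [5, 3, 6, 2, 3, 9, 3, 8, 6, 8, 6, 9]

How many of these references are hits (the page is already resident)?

5 -> miss, frames (5)
3 -> miss, frames (5 3)
6 -> miss, frames (5 3 6)
2 -> miss, evict 5, frames (3 6 2)
3 -> hit
9 -> miss, evict 3, frames (6 2 9)
3 -> miss, evict 6, frames (2 9 3)
8 -> miss, evict 2, frames (9 3 8)
6 -> miss, evict 9, frames (3 8 6)
8 -> hit
6 -> hit
9 -> miss, evict 3, frames (8 6 9)
Hits: 3.

3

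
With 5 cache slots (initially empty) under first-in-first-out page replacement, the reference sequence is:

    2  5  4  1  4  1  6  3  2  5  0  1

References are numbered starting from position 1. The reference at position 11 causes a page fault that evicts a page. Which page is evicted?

1

pos 1: 2: fault, frames [2]
pos 2: 5: fault, frames [2, 5]
pos 3: 4: fault, frames [2, 5, 4]
pos 4: 1: fault, frames [2, 5, 4, 1]
pos 5: 4: hit
pos 6: 1: hit
pos 7: 6: fault, frames [2, 5, 4, 1, 6]
pos 8: 3: fault, evict 2, frames [5, 4, 1, 6, 3]
pos 9: 2: fault, evict 5, frames [4, 1, 6, 3, 2]
pos 10: 5: fault, evict 4, frames [1, 6, 3, 2, 5]
pos 11: 0: fault, evict 1, frames [6, 3, 2, 5, 0]
At position 11, page 1 is evicted.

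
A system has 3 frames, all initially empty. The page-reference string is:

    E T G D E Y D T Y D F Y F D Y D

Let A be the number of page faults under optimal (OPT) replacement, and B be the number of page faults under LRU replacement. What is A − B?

Under OPT: F F F F . F . . . . F . . . . . → 6 faults.
Under LRU: F F F F F F . F . . F . . . . . → 8 faults.
A − B = 6 − 8 = -2.

-2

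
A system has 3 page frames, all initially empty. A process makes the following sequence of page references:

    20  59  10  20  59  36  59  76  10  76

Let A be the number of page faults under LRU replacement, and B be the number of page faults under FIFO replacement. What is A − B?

1

Under LRU: F F F . . F . F F . → 6 faults.
Under FIFO: F F F . . F . F . . → 5 faults.
A − B = 6 − 5 = 1.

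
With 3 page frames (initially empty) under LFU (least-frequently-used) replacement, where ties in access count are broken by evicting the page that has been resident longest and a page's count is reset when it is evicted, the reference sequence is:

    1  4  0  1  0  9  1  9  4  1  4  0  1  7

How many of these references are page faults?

1 → fault, frames [1]
4 → fault, frames [1, 4]
0 → fault, frames [1, 4, 0]
1 → hit
0 → hit
9 → fault, evict 4, frames [1, 0, 9]
1 → hit
9 → hit
4 → fault, evict 0, frames [1, 9, 4]
1 → hit
4 → hit
0 → fault, evict 9, frames [1, 4, 0]
1 → hit
7 → fault, evict 0, frames [1, 4, 7]
Page faults: 7.

7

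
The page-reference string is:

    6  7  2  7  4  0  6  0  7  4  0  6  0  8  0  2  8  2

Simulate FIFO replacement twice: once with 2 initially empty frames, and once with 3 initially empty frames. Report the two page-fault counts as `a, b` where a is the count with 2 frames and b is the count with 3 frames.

14, 12

2 frames: F F F . F F F . F F F F . F F F F . → 14 faults.
3 frames: F F F . F F F . F F F F . F . F . . → 12 faults.
12 < 14: adding a frame reduced faults, as is typical.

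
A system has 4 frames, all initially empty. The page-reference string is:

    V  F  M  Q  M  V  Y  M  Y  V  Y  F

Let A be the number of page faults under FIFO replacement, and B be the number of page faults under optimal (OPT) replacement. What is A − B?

Under FIFO: F F F F . . F . . F . F → 7 faults.
Under OPT: F F F F . . F . . . . . → 5 faults.
A − B = 7 − 5 = 2.

2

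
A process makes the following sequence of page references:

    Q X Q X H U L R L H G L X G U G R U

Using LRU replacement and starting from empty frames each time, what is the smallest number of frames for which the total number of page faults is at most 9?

f=1: 18 faults
f=2: 14 faults
f=3: 11 faults
f=4: 10 faults
f=5: 10 faults
f=6: 7 faults
f=7: 7 faults
Smallest f with faults ≤ 9 is 6.

6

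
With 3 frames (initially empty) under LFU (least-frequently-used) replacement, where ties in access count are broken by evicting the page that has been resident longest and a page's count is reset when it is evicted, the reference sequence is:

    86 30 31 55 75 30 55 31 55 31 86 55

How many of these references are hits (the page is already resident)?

4

86: fault, frames {86}
30: fault, frames {86,30}
31: fault, frames {86,30,31}
55: fault, evict 86, frames {30,31,55}
75: fault, evict 30, frames {31,55,75}
30: fault, evict 31, frames {55,75,30}
55: hit
31: fault, evict 75, frames {55,30,31}
55: hit
31: hit
86: fault, evict 30, frames {55,31,86}
55: hit
Hits: 4.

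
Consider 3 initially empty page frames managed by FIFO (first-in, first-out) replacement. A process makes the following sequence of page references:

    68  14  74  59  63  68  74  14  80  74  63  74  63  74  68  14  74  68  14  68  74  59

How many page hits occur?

68 -> miss, frames [68]
14 -> miss, frames [68, 14]
74 -> miss, frames [68, 14, 74]
59 -> miss, evict 68, frames [14, 74, 59]
63 -> miss, evict 14, frames [74, 59, 63]
68 -> miss, evict 74, frames [59, 63, 68]
74 -> miss, evict 59, frames [63, 68, 74]
14 -> miss, evict 63, frames [68, 74, 14]
80 -> miss, evict 68, frames [74, 14, 80]
74 -> hit
63 -> miss, evict 74, frames [14, 80, 63]
74 -> miss, evict 14, frames [80, 63, 74]
63 -> hit
74 -> hit
68 -> miss, evict 80, frames [63, 74, 68]
14 -> miss, evict 63, frames [74, 68, 14]
74 -> hit
68 -> hit
14 -> hit
68 -> hit
74 -> hit
59 -> miss, evict 74, frames [68, 14, 59]
Hits: 8.

8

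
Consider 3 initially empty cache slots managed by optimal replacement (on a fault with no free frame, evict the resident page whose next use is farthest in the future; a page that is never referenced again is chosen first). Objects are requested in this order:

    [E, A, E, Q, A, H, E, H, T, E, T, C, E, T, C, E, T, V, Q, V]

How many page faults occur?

8

E: miss, frames {E}
A: miss, frames {E,A}
E: hit
Q: miss, frames {E,A,Q}
A: hit
H: miss, evict A, frames {E,Q,H}
E: hit
H: hit
T: miss, evict H, frames {E,Q,T}
E: hit
T: hit
C: miss, evict Q, frames {E,T,C}
E: hit
T: hit
C: hit
E: hit
T: hit
V: miss, evict C, frames {E,T,V}
Q: miss, evict T, frames {E,V,Q}
V: hit
Page faults: 8.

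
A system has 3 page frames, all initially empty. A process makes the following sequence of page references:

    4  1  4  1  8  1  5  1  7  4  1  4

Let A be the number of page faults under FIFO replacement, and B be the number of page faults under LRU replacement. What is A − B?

Under FIFO: F F . . F . F . F F F . → 7 faults.
Under LRU: F F . . F . F . F F . . → 6 faults.
A − B = 7 − 6 = 1.

1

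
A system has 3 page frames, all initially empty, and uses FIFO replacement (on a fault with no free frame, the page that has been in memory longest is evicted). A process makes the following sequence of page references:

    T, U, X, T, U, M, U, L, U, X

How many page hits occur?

3

T: miss, frames [T]
U: miss, frames [T, U]
X: miss, frames [T, U, X]
T: hit
U: hit
M: miss, evict T, frames [U, X, M]
U: hit
L: miss, evict U, frames [X, M, L]
U: miss, evict X, frames [M, L, U]
X: miss, evict M, frames [L, U, X]
Hits: 3.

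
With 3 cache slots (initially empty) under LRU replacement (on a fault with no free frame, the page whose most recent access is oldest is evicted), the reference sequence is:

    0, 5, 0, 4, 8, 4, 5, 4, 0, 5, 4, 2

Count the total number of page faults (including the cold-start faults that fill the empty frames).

0: miss, frames [0]
5: miss, frames [0, 5]
0: hit
4: miss, frames [5, 0, 4]
8: miss, evict 5, frames [0, 4, 8]
4: hit
5: miss, evict 0, frames [8, 4, 5]
4: hit
0: miss, evict 8, frames [5, 4, 0]
5: hit
4: hit
2: miss, evict 0, frames [5, 4, 2]
Page faults: 7.

7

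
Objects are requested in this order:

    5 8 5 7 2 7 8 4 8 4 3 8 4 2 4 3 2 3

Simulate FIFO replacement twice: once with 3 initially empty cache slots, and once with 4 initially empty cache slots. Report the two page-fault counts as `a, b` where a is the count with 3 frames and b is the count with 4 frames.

3 frames: F F . F F . . F F . F . . F F . . . → 9 faults.
4 frames: F F . F F . . F . . F F . . . . . . → 7 faults.
7 < 9: adding a frame reduced faults, as is typical.

9, 7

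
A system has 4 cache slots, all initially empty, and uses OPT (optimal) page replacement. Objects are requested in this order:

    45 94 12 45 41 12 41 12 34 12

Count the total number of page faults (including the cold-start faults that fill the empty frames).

5

45: miss, frames {45}
94: miss, frames {45,94}
12: miss, frames {45,94,12}
45: hit
41: miss, frames {45,94,12,41}
12: hit
41: hit
12: hit
34: miss, evict 41, frames {45,94,12,34}
12: hit
Page faults: 5.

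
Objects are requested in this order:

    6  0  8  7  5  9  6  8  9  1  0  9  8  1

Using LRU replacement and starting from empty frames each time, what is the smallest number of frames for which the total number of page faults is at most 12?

3

f=1: 14 faults
f=2: 14 faults
f=3: 12 faults
f=4: 10 faults
f=5: 9 faults
f=6: 8 faults
f=7: 7 faults
Smallest f with faults ≤ 12 is 3.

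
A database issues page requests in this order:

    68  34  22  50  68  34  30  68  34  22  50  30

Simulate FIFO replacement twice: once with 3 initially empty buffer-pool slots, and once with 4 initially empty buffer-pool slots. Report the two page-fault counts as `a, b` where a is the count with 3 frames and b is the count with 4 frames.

3 frames: F F F F F F F . . F F . → 9 faults.
4 frames: F F F F . . F F F F F F → 10 faults.
10 > 9: adding a frame increased faults — Belady's anomaly.

9, 10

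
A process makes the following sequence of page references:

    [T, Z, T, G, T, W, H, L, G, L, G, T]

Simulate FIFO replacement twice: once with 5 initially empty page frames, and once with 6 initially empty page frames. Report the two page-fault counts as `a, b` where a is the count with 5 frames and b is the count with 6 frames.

7, 6

5 frames: F F . F . F F F . . . F → 7 faults.
6 frames: F F . F . F F F . . . . → 6 faults.
6 < 7: adding a frame reduced faults, as is typical.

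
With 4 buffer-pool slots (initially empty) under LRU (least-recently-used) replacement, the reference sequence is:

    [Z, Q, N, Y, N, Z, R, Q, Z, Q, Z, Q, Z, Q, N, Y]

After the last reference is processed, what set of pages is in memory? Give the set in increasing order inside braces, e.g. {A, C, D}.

Z -> miss, frames {Z}
Q -> miss, frames {Z,Q}
N -> miss, frames {Z,Q,N}
Y -> miss, frames {Z,Q,N,Y}
N -> hit
Z -> hit
R -> miss, evict Q, frames {Y,N,Z,R}
Q -> miss, evict Y, frames {N,Z,R,Q}
Z -> hit
Q -> hit
Z -> hit
Q -> hit
Z -> hit
Q -> hit
N -> hit
Y -> miss, evict R, frames {Z,Q,N,Y}

{N, Q, Y, Z}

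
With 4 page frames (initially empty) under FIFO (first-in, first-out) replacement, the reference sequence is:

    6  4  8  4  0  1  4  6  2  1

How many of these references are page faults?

6 -> fault, frames (6)
4 -> fault, frames (6 4)
8 -> fault, frames (6 4 8)
4 -> hit
0 -> fault, frames (6 4 8 0)
1 -> fault, evict 6, frames (4 8 0 1)
4 -> hit
6 -> fault, evict 4, frames (8 0 1 6)
2 -> fault, evict 8, frames (0 1 6 2)
1 -> hit
Page faults: 7.

7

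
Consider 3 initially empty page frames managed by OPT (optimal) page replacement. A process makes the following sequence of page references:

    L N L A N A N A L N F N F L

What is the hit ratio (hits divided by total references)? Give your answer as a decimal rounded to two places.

0.71

L -> miss, frames (L)
N -> miss, frames (L N)
L -> hit
A -> miss, frames (L N A)
N -> hit
A -> hit
N -> hit
A -> hit
L -> hit
N -> hit
F -> miss, evict A, frames (L N F)
N -> hit
F -> hit
L -> hit
Hits: 10 of 14 references → 10/14 = 0.7143.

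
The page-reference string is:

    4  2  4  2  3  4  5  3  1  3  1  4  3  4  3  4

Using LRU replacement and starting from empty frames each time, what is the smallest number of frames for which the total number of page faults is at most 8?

f=1: 16 faults
f=2: 9 faults
f=3: 6 faults
f=4: 5 faults
f=5: 5 faults
Smallest f with faults ≤ 8 is 3.

3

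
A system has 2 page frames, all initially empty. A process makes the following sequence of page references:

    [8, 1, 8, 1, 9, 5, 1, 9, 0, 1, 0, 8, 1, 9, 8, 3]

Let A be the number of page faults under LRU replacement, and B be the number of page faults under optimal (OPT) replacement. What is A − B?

Under LRU: F F . . F F F F F F . F F F F F → 13 faults.
Under OPT: F F . . F F . F F . . F . F . F → 9 faults.
A − B = 13 − 9 = 4.

4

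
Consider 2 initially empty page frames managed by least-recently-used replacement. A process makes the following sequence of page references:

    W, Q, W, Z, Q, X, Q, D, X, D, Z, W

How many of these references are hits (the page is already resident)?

W: fault, frames [W]
Q: fault, frames [W, Q]
W: hit
Z: fault, evict Q, frames [W, Z]
Q: fault, evict W, frames [Z, Q]
X: fault, evict Z, frames [Q, X]
Q: hit
D: fault, evict X, frames [Q, D]
X: fault, evict Q, frames [D, X]
D: hit
Z: fault, evict X, frames [D, Z]
W: fault, evict D, frames [Z, W]
Hits: 3.

3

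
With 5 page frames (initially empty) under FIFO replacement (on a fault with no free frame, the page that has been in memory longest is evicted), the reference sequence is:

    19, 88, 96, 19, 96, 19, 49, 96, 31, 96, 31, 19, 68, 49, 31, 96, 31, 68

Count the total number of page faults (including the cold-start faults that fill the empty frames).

19 → fault, frames (19)
88 → fault, frames (19 88)
96 → fault, frames (19 88 96)
19 → hit
96 → hit
19 → hit
49 → fault, frames (19 88 96 49)
96 → hit
31 → fault, frames (19 88 96 49 31)
96 → hit
31 → hit
19 → hit
68 → fault, evict 19, frames (88 96 49 31 68)
49 → hit
31 → hit
96 → hit
31 → hit
68 → hit
Page faults: 6.

6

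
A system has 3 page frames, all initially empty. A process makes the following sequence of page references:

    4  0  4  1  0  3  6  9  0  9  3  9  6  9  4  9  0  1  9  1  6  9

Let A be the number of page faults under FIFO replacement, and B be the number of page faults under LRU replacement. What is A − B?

2

Under FIFO: F F . F . F F F F . F . F F F . F F F . F . → 15 faults.
Under LRU: F F . F . F F F F . F . F . F . F F . . F . → 13 faults.
A − B = 15 − 13 = 2.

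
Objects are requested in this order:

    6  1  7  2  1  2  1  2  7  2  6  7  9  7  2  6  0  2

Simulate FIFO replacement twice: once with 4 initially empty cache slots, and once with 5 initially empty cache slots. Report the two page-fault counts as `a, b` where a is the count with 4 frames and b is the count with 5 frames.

4 frames: F F F F . . . . . . . . F . . F F . → 7 faults.
5 frames: F F F F . . . . . . . . F . . . F . → 6 faults.
6 < 7: adding a frame reduced faults, as is typical.

7, 6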